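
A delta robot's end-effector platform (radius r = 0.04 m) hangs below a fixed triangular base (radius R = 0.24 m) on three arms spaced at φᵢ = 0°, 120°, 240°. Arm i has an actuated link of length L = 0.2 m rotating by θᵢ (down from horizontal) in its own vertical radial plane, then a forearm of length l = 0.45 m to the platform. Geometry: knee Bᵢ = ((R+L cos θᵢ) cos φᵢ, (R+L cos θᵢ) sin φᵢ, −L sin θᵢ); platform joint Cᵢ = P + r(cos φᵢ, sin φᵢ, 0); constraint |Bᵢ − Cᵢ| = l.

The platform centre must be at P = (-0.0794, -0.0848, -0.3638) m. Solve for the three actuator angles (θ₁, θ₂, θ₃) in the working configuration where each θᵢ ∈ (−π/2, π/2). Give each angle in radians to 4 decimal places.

θ₁ = 0.9600, θ₂ = 0.7857, θ₃ = 0.0874

rotate P by −φ1: (-0.0794, -0.0848, -0.3638)
  e−x'=0.2794;  (l²−L²−(e−x')²−y'²−z²)/2L = -0.1378
  θ1 = atan2(B,A) + arccos(C/0.4587) = 0.9600
rotate P by −φ2: (-0.0337, 0.1112, -0.3638)
  e−x'=0.2337;  (l²−L²−(e−x')²−y'²−z²)/2L = -0.0921
  γ=atan2(-0.3638,0.2337)=-0.9997;  ψ=arccos(-0.2130)=1.7854;  θ2=γ+ψ≈0.7857
rotate P by −φ3: (0.1131, -0.0264, -0.3638)
  A cos θ + B sin θ = C:  0.0869·cos θ + -0.3638·sin θ = 0.0548
  θ3 = atan2(B,A) + arccos(C/0.3740) = 0.0874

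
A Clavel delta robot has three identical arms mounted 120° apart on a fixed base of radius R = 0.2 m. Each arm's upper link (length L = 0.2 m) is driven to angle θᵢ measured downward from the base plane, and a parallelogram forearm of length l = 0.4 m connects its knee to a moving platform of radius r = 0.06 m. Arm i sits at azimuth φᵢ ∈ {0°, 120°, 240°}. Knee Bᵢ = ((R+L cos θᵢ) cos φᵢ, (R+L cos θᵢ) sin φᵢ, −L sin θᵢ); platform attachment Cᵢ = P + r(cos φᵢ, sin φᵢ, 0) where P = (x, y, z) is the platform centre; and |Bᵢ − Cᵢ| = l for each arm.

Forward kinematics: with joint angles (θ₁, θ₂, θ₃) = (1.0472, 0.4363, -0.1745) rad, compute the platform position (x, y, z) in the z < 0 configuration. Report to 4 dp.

S1 = (0.2400·cos0.0°, 0.2400·sin0.0°, -0.1732) = (0.2400, 0.0000, -0.1732)
φ2=120.0°: virtual centre (-0.1606, 0.2782, -0.0845), radius l
arm 3 at φ=240.0°: (R−r)+L cos θ3 = 0.3370;  S3 = (-0.1685, -0.2918, 0.0347)
eliminate P² terms by subtracting sphere 1 from 2 and 3
[-0.8013 0.5564 0.1774]·P = 0.0228;  [-0.8170 -0.5836 0.4159]·P = 0.0271
Cramer: x(z) = -0.0308+0.3632z;  y(z) = -0.0034+0.2042z
sphere 1 gives Az²+Bz+C=0 with A=1.1736, B=0.1483, C=-0.0567;  B²−4AC=0.2880;  roots -0.2918, 0.1654;  negative root z = -0.2918
x = -0.1368, y = -0.0630

(-0.1368, -0.0630, -0.2918)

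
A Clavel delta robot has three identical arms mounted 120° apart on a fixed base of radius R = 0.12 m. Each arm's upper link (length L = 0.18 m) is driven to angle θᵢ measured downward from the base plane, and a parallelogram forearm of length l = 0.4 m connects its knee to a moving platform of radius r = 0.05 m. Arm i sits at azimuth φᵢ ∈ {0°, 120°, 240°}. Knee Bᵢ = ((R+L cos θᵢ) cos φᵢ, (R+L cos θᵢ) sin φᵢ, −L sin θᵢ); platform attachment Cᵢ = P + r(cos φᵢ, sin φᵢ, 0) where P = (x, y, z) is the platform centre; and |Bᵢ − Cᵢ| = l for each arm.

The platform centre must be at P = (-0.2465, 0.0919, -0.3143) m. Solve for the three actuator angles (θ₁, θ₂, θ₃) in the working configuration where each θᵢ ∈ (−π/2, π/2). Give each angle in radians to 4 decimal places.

φ1=0.0° → target in arm frame (-0.2465, 0.0919)
  A cos θ + B sin θ = C:  0.3165·cos θ + -0.3143·sin θ = -0.2217
  γ=atan2(-0.3143,0.3165)=-0.7819;  ψ=arccos(-0.4970)=2.0909;  θ1=γ+ψ≈1.3090
rotate P by −φ2: (0.2028, 0.1675, -0.3143)
  A=-0.1328, B=-0.3143, C=(l²−L²−A²−y'²−z²)/(2L)=-0.0469
  √(A²+B²)=0.3412;  θ2 = -1.9707+1.7088 ≈ -0.2619
arm 3 (φ=240.0°): x'=0.0437, y'=-0.2594
  e−x'=0.0263;  (l²−L²−(e−x')²−y'²−z²)/2L = -0.1088
  γ=atan2(-0.3143,0.0263)=-1.4872;  ψ=arccos(-0.3451)=1.9231;  θ3=γ+ψ≈0.4359

θ₁ = 1.3090, θ₂ = -0.2619, θ₃ = 0.4359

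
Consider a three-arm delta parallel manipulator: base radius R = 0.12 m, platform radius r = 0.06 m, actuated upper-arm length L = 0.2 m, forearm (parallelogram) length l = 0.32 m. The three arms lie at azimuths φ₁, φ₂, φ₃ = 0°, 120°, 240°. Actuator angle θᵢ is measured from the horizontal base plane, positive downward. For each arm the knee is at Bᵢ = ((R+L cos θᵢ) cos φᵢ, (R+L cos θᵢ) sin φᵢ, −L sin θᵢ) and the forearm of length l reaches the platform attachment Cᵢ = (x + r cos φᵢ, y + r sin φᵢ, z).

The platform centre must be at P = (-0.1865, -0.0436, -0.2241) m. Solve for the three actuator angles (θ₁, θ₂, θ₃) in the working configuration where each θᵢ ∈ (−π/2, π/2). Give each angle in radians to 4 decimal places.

θ₁ = 1.2215, θ₂ = 0.2616, θ₃ = -0.1748

rotate P by −φ1: (-0.1865, -0.0436, -0.2241)
  A=0.2465, B=-0.2241, C=(l²−L²−A²−y'²−z²)/(2L)=-0.1262
  θ1 = atan2(B,A) + arccos(C/0.3331) = 1.2215
rotate P by −φ2: (0.0555, 0.1833, -0.2241)
  A=0.0045, B=-0.2241, C=(l²−L²−A²−y'²−z²)/(2L)=-0.0536
  √(A²+B²)=0.2241;  θ2 = -1.5507+1.8123 ≈ 0.2616
arm 3 (φ=240.0°): x'=0.1310, y'=-0.1397
  A cos θ + B sin θ = C:  -0.0710·cos θ + -0.2241·sin θ = -0.0310
  θ3 = atan2(B,A) + arccos(C/0.2351) = -0.1748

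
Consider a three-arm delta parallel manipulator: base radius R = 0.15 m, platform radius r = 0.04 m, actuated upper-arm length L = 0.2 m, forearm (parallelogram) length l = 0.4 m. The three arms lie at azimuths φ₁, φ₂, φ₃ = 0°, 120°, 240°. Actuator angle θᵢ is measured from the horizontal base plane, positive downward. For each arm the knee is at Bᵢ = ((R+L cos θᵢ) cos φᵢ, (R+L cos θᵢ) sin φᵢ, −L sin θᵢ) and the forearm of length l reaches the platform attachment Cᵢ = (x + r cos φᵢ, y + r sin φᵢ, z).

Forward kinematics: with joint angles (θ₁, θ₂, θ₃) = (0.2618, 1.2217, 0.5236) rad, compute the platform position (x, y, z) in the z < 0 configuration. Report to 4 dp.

φ1=0.0°: virtual centre (0.3032, 0.0000, -0.0518), radius l
arm 2 at φ=120.0°: e+L cos θ2 = 0.1784;  centre 2 = (-0.0892, 0.1545, -0.1879)
centre 3 = (0.2832·cos240.0°, 0.2832·sin240.0°, -0.1000) = (-0.1416, -0.2453, -0.1000)
eliminate P² terms by subtracting sphere 1 from 2 and 3
linear system: -0.7848x+0.3090y = -0.0275−-0.2723z; -0.8896x+-0.4905y = -0.0044−-0.0965z
Cramer: x(z) = 0.0225-0.2476z;  y(z) = -0.0318+0.2524z
into |P−centre ₁|² = l²: 1.1250z² + 0.2265z + -0.0775 = 0;  Δ = 0.4001;  z = -0.3818 or 0.1804 → z<0 root = -0.3818
x = 0.1170, y = -0.1282

(0.1170, -0.1282, -0.3818)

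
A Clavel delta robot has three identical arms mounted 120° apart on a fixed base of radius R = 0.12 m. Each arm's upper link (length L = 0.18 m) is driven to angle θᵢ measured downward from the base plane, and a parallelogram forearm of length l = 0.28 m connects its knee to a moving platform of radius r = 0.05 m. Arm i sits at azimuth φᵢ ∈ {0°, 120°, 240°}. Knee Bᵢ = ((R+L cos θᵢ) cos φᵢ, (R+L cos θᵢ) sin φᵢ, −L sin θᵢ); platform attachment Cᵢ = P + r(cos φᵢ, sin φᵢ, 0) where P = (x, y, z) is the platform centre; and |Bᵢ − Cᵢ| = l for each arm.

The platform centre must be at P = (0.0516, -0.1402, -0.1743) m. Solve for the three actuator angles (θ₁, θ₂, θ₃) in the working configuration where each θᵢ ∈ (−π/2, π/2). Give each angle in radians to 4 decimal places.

θ₁ = 0.1746, θ₂ = 1.2216, θ₃ = -0.1741

rotate P by −φ1: (0.0516, -0.1402, -0.1743)
  A cos θ + B sin θ = C:  0.0184·cos θ + -0.1743·sin θ = -0.0122
  θ1 = atan2(B,A) + arccos(C/0.1753) = 0.1746
arm 2 (φ=120.0°): x'=-0.1472, y'=0.0254
  A cos θ + B sin θ = C:  0.2172·cos θ + -0.1743·sin θ = -0.0895
  γ=atan2(-0.1743,0.2172)=-0.6762;  ψ=arccos(-0.3213)=1.8979;  θ2=γ+ψ≈1.2216
φ3=240.0° → target in arm frame (0.0956, 0.1148)
  e−x'=-0.0256;  (l²−L²−(e−x')²−y'²−z²)/2L = 0.0050
  θ3 = atan2(B,A) + arccos(C/0.1762) = -0.1741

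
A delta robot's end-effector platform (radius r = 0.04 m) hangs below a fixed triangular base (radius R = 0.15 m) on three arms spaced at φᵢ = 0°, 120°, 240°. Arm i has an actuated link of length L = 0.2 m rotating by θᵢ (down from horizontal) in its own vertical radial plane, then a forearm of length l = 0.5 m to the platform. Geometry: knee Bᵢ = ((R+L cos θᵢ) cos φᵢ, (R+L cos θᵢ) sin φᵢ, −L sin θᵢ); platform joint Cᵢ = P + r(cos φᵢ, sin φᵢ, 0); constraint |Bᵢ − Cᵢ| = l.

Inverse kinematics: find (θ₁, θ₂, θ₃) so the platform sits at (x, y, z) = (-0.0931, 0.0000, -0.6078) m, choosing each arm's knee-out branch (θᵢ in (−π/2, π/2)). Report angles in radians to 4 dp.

θ₁ = 1.2217, θ₂ = 0.8728, θ₃ = 0.8728

rotate P by −φ1: (-0.0931, 0.0000, -0.6078)
  A cos θ + B sin θ = C:  0.2031·cos θ + -0.6078·sin θ = -0.5017
  √(A²+B²)=0.6408;  θ1 = -1.2483+2.4700 ≈ 1.2217
arm 2 (φ=120.0°): x'=0.0465, y'=0.0806
  A=0.0635, B=-0.6078, C=(l²−L²−A²−y'²−z²)/(2L)=-0.4249
  √(A²+B²)=0.6111;  θ2 = -1.4668+2.3396 ≈ 0.8728
φ3=240.0° → target in arm frame (0.0466, -0.0806)
  A=0.0634, B=-0.6078, C=(l²−L²−A²−y'²−z²)/(2L)=-0.4249
  θ3 = atan2(B,A) + arccos(C/0.6111) = 0.8728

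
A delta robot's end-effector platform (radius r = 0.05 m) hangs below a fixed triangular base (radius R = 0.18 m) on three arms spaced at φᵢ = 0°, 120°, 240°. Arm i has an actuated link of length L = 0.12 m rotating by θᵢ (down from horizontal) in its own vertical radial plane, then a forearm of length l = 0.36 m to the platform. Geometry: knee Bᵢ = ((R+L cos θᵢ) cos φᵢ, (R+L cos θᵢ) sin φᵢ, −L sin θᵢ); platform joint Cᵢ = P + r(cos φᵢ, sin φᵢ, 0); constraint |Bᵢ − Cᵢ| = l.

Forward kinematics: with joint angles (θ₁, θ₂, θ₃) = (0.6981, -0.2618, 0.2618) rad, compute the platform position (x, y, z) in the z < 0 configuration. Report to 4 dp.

(-0.0719, 0.0410, -0.2811)

centre 1 = (0.2219·cos0.0°, 0.2219·sin0.0°, -0.0771) = (0.2219, 0.0000, -0.0771)
φ2=120.0°: virtual centre (-0.1230, 0.2130, 0.0311), radius l
arm 3 at φ=240.0°: (R−r)+L cos θ3 = 0.2459;  centre 3 = (-0.1230, -0.2130, -0.0311)
subtract pairs → two planes through P
linear system: -0.6898x+0.4259y = 0.0062−0.2164z; -0.6898x+-0.4259y = 0.0062−0.0921z
Cramer: x(z) = -0.0090+0.2236z;  y(z) = 0.0000-0.1458z
quadratic in z: (1.0713)z²+(0.0510)z+(-0.0703)=0, √Δ=0.5512 → z ∈ {-0.2811, 0.2335}; z = -0.2811 (taking z<0)
x = -0.0719, y = 0.0410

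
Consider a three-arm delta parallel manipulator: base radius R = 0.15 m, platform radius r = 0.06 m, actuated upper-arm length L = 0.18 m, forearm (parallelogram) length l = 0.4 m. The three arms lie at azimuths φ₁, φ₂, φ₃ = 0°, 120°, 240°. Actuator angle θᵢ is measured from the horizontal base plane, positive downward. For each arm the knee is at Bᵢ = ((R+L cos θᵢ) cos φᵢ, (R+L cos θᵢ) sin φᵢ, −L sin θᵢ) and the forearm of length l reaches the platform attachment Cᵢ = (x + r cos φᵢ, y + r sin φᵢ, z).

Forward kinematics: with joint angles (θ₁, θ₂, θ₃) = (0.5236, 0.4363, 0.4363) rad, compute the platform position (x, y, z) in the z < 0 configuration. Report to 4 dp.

φ1=0.0°: virtual centre (0.2459, 0.0000, -0.0900), radius l
O2 = (0.2531·cos120.0°, 0.2531·sin120.0°, -0.0761) = (-0.1266, 0.2192, -0.0761)
φ3=240.0°: virtual centre (-0.1266, -0.2192, -0.0761), radius l
eliminate P² terms by subtracting sphere 1 from 2 and 3
[-0.7449 0.4384 0.0279]·P = 0.0013;  [-0.7449 -0.4384 0.0279]·P = 0.0013
Cramer: x(z) = -0.0018+0.0374z;  y(z) = 0.0000-0.0000z
sphere 1 gives Az²+Bz+C=0 with A=1.0014, B=0.1615, C=-0.0906;  B²−4AC=0.3889;  roots -0.3920, 0.2307;  negative root z = -0.3920
x = -0.0164, y = 0.0000

(-0.0164, 0.0000, -0.3920)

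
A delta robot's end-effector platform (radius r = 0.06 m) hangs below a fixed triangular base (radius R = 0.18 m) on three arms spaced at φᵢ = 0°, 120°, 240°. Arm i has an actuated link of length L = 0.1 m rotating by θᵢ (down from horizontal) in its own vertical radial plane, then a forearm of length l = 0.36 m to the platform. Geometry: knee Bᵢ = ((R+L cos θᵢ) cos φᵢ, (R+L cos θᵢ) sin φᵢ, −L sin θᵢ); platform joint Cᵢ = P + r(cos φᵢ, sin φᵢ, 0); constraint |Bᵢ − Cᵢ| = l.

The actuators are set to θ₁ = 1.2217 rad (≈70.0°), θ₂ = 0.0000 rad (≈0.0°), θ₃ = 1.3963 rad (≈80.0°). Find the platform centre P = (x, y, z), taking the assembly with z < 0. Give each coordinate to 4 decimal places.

(-0.0566, 0.1365, -0.3519)

φ1=0.0°: virtual centre (0.1542, 0.0000, -0.0940), radius l
O2 = (0.2200·cos120.0°, 0.2200·sin120.0°, 0.0000) = (-0.1100, 0.1905, 0.0000)
φ3=240.0°: virtual centre (-0.0687, -0.1190, -0.0985), radius l
eliminate P² terms by subtracting sphere 1 from 2 and 3
linear system: -0.5284x+0.3811y = 0.0158−0.1879z; -0.4458x+-0.2379y = -0.0040−-0.0090z
Cramer: x(z) = -0.0075+0.1396z;  y(z) = 0.0310-0.2996z
into |P−O₁|² = l²: 1.1092z² + 0.1242z + -0.0937 = 0;  Δ = 0.4310;  z = -0.3519 or 0.2399 → z<0 root = -0.3519
x = -0.0566, y = 0.1365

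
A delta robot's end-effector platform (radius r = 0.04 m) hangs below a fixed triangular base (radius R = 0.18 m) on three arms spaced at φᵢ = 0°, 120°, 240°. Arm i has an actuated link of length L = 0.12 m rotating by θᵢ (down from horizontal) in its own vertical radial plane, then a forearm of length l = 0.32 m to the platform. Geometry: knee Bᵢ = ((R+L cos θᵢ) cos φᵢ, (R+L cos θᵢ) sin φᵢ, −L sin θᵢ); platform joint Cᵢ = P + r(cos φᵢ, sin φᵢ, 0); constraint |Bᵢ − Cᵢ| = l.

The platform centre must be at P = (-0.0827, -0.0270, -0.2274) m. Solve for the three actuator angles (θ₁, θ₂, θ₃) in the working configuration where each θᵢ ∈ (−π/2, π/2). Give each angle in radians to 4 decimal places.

θ₁ = 0.9597, θ₂ = 0.2620, θ₃ = -0.1741

φ1=0.0° → target in arm frame (-0.0827, -0.0270)
  e−x'=0.2227;  (l²−L²−(e−x')²−y'²−z²)/2L = -0.0585
  √(A²+B²)=0.3183;  θ1 = -0.7958+1.7556 ≈ 0.9597
arm 2 (φ=120.0°): x'=0.0180, y'=0.0851
  A=0.1220, B=-0.2274, C=(l²−L²−A²−y'²−z²)/(2L)=0.0590
  θ2 = atan2(B,A) + arccos(C/0.2581) = 0.2620
arm 3 (φ=240.0°): x'=0.0647, y'=-0.0581
  e−x'=0.0753;  (l²−L²−(e−x')²−y'²−z²)/2L = 0.1135
  √(A²+B²)=0.2395;  θ3 = -1.2512+1.0770 ≈ -0.1741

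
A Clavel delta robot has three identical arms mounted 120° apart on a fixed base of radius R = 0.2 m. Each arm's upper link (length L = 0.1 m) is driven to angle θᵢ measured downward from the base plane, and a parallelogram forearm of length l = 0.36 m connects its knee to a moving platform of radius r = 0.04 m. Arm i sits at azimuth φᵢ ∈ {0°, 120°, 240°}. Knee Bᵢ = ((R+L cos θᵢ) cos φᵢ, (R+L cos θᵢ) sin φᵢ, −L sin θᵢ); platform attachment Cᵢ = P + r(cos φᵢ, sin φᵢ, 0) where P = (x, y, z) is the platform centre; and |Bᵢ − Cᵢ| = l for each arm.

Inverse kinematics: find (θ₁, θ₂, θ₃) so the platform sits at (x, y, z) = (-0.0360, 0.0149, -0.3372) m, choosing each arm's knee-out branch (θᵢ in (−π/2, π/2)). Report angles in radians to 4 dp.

θ₁ = 0.9597, θ₂ = 0.5232, θ₃ = 0.6978

rotate P by −φ1: (-0.0360, 0.0149, -0.3372)
  e−x'=0.1960;  (l²−L²−(e−x')²−y'²−z²)/2L = -0.1637
  γ=atan2(-0.3372,0.1960)=-1.0443;  ψ=arccos(-0.4197)=2.0040;  θ1=γ+ψ≈0.9597
rotate P by −φ2: (0.0309, 0.0237, -0.3372)
  A cos θ + B sin θ = C:  0.1291·cos θ + -0.3372·sin θ = -0.0567
  √(A²+B²)=0.3611;  θ2 = -1.2052+1.7284 ≈ 0.5232
arm 3 (φ=240.0°): x'=0.0051, y'=-0.0386
  e−x'=0.1549;  (l²−L²−(e−x')²−y'²−z²)/2L = -0.0980
  γ=atan2(-0.3372,0.1549)=-1.1402;  ψ=arccos(-0.2640)=1.8379;  θ3=γ+ψ≈0.6978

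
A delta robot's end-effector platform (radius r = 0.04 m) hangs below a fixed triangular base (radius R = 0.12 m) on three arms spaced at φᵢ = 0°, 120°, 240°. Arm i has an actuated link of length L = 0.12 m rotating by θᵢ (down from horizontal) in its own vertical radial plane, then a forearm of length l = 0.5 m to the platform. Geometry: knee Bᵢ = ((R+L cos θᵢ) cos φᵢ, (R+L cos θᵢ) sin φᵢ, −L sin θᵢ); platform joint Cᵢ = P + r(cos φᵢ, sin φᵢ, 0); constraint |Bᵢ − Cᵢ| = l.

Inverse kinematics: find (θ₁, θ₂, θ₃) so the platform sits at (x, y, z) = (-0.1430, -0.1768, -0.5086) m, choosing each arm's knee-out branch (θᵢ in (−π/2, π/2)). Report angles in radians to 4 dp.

rotate P by −φ1: (-0.1430, -0.1768, -0.5086)
  A=0.2230, B=-0.5086, C=(l²−L²−A²−y'²−z²)/(2L)=-0.4336
  √(A²+B²)=0.5553;  θ1 = -1.1576+2.4667 ≈ 1.3091
φ2=120.0° → target in arm frame (-0.0816, 0.2122)
  e−x'=0.1616;  (l²−L²−(e−x')²−y'²−z²)/2L = -0.3927
  θ2 = atan2(B,A) + arccos(C/0.5337) = 1.1345
φ3=240.0° → target in arm frame (0.2246, -0.0354)
  e−x'=-0.1446;  (l²−L²−(e−x')²−y'²−z²)/2L = -0.1885
  √(A²+B²)=0.5288;  θ3 = -1.8478+1.9353 ≈ 0.0875

θ₁ = 1.3091, θ₂ = 1.1345, θ₃ = 0.0875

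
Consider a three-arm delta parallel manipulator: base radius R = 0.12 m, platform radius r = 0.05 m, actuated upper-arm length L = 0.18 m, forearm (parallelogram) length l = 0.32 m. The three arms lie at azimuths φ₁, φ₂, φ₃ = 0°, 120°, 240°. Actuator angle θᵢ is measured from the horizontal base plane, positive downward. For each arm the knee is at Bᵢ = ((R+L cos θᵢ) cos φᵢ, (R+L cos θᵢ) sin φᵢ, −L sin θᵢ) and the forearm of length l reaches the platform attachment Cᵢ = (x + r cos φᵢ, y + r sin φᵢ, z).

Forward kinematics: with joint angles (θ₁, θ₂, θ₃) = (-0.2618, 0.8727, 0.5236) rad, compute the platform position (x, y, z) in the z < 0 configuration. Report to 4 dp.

centre 1 = (0.2439·cos0.0°, 0.2439·sin0.0°, 0.0466) = (0.2439, 0.0000, 0.0466)
φ2=120.0°: virtual centre (-0.0928, 0.1608, -0.1379), radius l
arm 3 at φ=240.0°: e+L cos θ3 = 0.2259;  centre 3 = (-0.1129, -0.1956, -0.0900)
eliminate P² terms by subtracting sphere 1 from 2 and 3
linear system: -0.6734x+0.3216y = -0.0081−-0.3690z; -0.7136x+-0.3912y = -0.0025−-0.2732z
det = 0.4930;  x = 0.0081+-0.4710z,  y = -0.0083+0.1609z
into |P−centre ₁|² = l²: 1.2478z² + 0.1262z + -0.0446 = 0;  Δ = 0.2384;  z = -0.2462 or 0.1451 → z<0 root = -0.2462
x = 0.1241, y = -0.0480

(0.1241, -0.0480, -0.2462)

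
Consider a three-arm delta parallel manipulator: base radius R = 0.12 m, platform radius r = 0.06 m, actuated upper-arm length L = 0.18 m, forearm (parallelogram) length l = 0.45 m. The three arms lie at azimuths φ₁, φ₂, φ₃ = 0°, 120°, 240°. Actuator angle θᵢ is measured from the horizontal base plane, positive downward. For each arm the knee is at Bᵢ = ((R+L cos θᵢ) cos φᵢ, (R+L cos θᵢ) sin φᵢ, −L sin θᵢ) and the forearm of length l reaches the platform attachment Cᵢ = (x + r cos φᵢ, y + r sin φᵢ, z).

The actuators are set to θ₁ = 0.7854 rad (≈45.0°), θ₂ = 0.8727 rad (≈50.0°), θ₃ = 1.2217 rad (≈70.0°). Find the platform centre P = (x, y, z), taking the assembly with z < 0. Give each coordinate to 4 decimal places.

O1 = (0.1873·cos0.0°, 0.1873·sin0.0°, -0.1273) = (0.1873, 0.0000, -0.1273)
φ2=120.0°: virtual centre (-0.0878, 0.1522, -0.1379), radius l
O3 = (0.1216·cos240.0°, 0.1216·sin240.0°, -0.1691) = (-0.0608, -0.1053, -0.1691)
subtract pairs → two planes through P
plane₁₂: -0.5503x+0.3043y+-0.0212z = -0.0014
Cramer: x(z) = 0.0101-0.1122z;  y(z) = 0.0137-0.1332z
quadratic in z: (1.0303)z²+(0.2907)z+(-0.1547)=0, √Δ=0.8498 → z ∈ {-0.5534, 0.2713}; z = -0.5534 (taking z<0)
x = 0.0722, y = 0.0874

(0.0722, 0.0874, -0.5534)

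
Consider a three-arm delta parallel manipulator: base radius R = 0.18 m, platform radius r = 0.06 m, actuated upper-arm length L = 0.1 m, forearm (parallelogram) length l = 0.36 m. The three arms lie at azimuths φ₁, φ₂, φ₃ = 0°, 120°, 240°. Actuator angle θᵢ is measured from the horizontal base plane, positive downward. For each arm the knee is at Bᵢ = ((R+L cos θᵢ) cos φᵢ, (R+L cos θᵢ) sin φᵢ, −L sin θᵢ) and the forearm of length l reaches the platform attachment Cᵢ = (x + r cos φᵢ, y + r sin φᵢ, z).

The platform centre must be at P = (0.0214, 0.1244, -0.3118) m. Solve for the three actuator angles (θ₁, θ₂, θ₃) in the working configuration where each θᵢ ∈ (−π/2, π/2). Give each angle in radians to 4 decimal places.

φ1=0.0° → target in arm frame (0.0214, 0.1244)
  A cos θ + B sin θ = C:  0.0986·cos θ + -0.3118·sin θ = -0.0141
  γ=atan2(-0.3118,0.0986)=-1.2645;  ψ=arccos(-0.0431)=1.6139;  θ1=γ+ψ≈0.3494
rotate P by −φ2: (0.0970, -0.0807, -0.3118)
  A cos θ + B sin θ = C:  0.0230·cos θ + -0.3118·sin θ = 0.0767
  γ=atan2(-0.3118,0.0230)=-1.4973;  ψ=arccos(0.2453)=1.3230;  θ2=γ+ψ≈-0.1743
φ3=240.0° → target in arm frame (-0.1184, -0.0437)
  A cos θ + B sin θ = C:  0.2384·cos θ + -0.3118·sin θ = -0.1819
  γ=atan2(-0.3118,0.2384)=-0.9180;  ψ=arccos(-0.4634)=2.0526;  θ3=γ+ψ≈1.1346

θ₁ = 0.3494, θ₂ = -0.1743, θ₃ = 1.1346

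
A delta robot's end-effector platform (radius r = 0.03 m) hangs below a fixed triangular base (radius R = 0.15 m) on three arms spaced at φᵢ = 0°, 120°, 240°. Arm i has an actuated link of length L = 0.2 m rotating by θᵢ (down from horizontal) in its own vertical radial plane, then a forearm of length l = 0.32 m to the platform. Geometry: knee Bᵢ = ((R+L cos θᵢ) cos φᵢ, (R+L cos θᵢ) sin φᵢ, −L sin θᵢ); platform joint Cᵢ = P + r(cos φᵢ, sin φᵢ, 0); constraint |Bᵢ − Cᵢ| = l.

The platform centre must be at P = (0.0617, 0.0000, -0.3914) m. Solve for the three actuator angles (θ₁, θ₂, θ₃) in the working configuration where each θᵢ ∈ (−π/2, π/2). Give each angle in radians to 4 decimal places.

φ1=0.0° → target in arm frame (0.0617, 0.0000)
  A cos θ + B sin θ = C:  0.0583·cos θ + -0.3914·sin θ = -0.2355
  √(A²+B²)=0.3957;  θ1 = -1.4229+2.2082 ≈ 0.7852
arm 2 (φ=120.0°): x'=-0.0308, y'=-0.0534
  e−x'=0.1508;  (l²−L²−(e−x')²−y'²−z²)/2L = -0.2910
  γ=atan2(-0.3914,0.1508)=-1.2029;  ψ=arccos(-0.6938)=2.3375;  θ2=γ+ψ≈1.1346
arm 3 (φ=240.0°): x'=-0.0309, y'=0.0534
  A=0.1509, B=-0.3914, C=(l²−L²−A²−y'²−z²)/(2L)=-0.2910
  √(A²+B²)=0.4195;  θ3 = -1.2029+2.3375 ≈ 1.1346

θ₁ = 0.7852, θ₂ = 1.1346, θ₃ = 1.1346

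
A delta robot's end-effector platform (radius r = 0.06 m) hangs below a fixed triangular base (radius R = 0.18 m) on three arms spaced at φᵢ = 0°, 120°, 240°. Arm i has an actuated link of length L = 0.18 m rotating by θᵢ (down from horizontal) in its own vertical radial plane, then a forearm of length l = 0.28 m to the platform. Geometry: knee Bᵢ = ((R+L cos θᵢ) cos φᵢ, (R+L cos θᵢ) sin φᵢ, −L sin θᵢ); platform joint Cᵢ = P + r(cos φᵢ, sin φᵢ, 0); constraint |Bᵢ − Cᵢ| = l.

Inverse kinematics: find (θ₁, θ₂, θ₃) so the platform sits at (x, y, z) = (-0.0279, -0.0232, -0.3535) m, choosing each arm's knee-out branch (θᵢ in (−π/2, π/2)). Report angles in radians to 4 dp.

θ₁ = 1.2217, θ₂ = 1.1345, θ₃ = 0.9601

rotate P by −φ1: (-0.0279, -0.0232, -0.3535)
  A cos θ + B sin θ = C:  0.1479·cos θ + -0.3535·sin θ = -0.2816
  θ1 = atan2(B,A) + arccos(C/0.3832) = 1.2217
φ2=120.0° → target in arm frame (-0.0061, 0.0358)
  A=0.1261, B=-0.3535, C=(l²−L²−A²−y'²−z²)/(2L)=-0.2671
  γ=atan2(-0.3535,0.1261)=-1.2280;  ψ=arccos(-0.7116)=2.3626;  θ2=γ+ψ≈1.1345
arm 3 (φ=240.0°): x'=0.0340, y'=-0.0126
  e−x'=0.0860;  (l²−L²−(e−x')²−y'²−z²)/2L = -0.2403
  γ=atan2(-0.3535,0.0860)=-1.3323;  ψ=arccos(-0.6605)=2.2923;  θ3=γ+ψ≈0.9601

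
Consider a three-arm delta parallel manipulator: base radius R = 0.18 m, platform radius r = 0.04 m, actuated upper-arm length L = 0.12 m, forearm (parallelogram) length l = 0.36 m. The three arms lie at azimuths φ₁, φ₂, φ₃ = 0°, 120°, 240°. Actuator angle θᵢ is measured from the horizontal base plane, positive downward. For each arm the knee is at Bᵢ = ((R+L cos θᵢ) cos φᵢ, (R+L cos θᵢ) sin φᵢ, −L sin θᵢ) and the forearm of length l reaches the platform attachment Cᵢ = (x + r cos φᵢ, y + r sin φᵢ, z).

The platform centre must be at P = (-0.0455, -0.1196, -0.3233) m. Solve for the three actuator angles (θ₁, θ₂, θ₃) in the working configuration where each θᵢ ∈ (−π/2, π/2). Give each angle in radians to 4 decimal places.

arm 1 (φ=0.0°): x'=-0.0455, y'=-0.1196
  e−x'=0.1855;  (l²−L²−(e−x')²−y'²−z²)/2L = -0.1585
  √(A²+B²)=0.3727;  θ1 = -1.0499+2.0100 ≈ 0.9601
rotate P by −φ2: (-0.0808, 0.0992, -0.3233)
  A=0.2208, B=-0.3233, C=(l²−L²−A²−y'²−z²)/(2L)=-0.1997
  θ2 = atan2(B,A) + arccos(C/0.3915) = 1.1345
φ3=240.0° → target in arm frame (0.1263, 0.0204)
  A=0.0137, B=-0.3233, C=(l²−L²−A²−y'²−z²)/(2L)=0.0420
  θ3 = atan2(B,A) + arccos(C/0.3236) = -0.0878

θ₁ = 0.9601, θ₂ = 1.1345, θ₃ = -0.0878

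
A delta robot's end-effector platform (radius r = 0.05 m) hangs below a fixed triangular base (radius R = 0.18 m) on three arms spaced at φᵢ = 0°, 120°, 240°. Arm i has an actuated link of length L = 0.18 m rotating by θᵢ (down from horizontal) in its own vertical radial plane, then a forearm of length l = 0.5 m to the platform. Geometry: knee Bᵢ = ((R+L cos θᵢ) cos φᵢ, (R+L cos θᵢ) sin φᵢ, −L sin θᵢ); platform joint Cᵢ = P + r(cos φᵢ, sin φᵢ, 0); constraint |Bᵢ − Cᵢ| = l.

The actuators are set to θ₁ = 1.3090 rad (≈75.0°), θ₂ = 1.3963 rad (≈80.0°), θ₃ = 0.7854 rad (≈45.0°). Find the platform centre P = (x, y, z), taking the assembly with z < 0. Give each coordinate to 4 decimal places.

(-0.0452, -0.1123, -0.6077)

arm 1 at φ=0.0°: e+L cos θ1 = 0.1766;  O1 = (0.1766, 0.0000, -0.1739)
φ2=120.0°: virtual centre (-0.0806, 0.1396, -0.1773), radius l
φ3=240.0°: virtual centre (-0.1286, -0.2228, -0.1273), radius l
subtract pairs → two planes through P
[-0.5144 0.2793 -0.0068]·P = -0.0040;  [-0.6105 -0.4456 0.0932]·P = 0.0210
Cramer: x(z) = -0.0102+0.0575z;  y(z) = -0.0331+0.1303z
into |P−O₁|² = l²: 1.0203z² + 0.3176z + -0.1838 = 0;  Δ = 0.8509;  z = -0.6077 or 0.2964 → z<0 root = -0.6077
x = -0.0452, y = -0.1123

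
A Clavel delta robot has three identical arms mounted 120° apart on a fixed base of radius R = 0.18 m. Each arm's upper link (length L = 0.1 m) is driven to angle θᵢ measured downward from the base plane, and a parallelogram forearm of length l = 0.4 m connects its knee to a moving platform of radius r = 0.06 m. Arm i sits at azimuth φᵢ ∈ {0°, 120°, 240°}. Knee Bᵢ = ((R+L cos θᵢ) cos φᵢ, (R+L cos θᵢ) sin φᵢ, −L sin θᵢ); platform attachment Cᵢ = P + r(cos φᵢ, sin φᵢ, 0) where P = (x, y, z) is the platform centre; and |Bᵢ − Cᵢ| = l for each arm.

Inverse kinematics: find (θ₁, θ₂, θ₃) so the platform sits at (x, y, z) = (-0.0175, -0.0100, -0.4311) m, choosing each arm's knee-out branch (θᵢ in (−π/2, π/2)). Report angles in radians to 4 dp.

φ1=0.0° → target in arm frame (-0.0175, -0.0100)
  e−x'=0.1375;  (l²−L²−(e−x')²−y'²−z²)/2L = -0.2743
  θ1 = atan2(B,A) + arccos(C/0.4525) = 0.9599
rotate P by −φ2: (0.0001, 0.0202, -0.4311)
  A cos θ + B sin θ = C:  0.1199·cos θ + -0.4311·sin θ = -0.2532
  θ2 = atan2(B,A) + arccos(C/0.4475) = 0.8727
rotate P by −φ3: (0.0174, -0.0102, -0.4311)
  A=0.1026, B=-0.4311, C=(l²−L²−A²−y'²−z²)/(2L)=-0.2324
  γ=atan2(-0.4311,0.1026)=-1.3372;  ψ=arccos(-0.5244)=2.1228;  θ3=γ+ψ≈0.7856

θ₁ = 0.9599, θ₂ = 0.8727, θ₃ = 0.7856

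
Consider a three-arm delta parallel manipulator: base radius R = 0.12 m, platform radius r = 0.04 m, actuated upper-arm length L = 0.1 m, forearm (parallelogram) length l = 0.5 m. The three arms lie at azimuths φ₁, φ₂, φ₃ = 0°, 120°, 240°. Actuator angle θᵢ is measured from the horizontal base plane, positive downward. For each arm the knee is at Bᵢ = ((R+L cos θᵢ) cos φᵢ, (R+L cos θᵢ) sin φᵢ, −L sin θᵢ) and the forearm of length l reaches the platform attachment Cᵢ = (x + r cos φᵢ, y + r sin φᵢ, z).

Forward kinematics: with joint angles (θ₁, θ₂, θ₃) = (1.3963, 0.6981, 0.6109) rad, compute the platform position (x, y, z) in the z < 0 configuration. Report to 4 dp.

arm 1 at φ=0.0°: e+L cos θ1 = 0.0974;  centre 1 = (0.0974, 0.0000, -0.0985)
φ2=120.0°: virtual centre (-0.0783, 0.1356, -0.0643), radius l
centre 3 = (0.1619·cos240.0°, 0.1619·sin240.0°, -0.0574) = (-0.0810, -0.1402, -0.0574)
|centre ₂|²−|centre ₁|² = 0.0095;  |centre ₃|²−|centre ₁|² = 0.0103
plane₁₂: -0.3513x+0.2713y+0.0684z = 0.0095
det = 0.1953;  x = -0.0280+0.2125z,  y = -0.0013+0.0230z
quadratic in z: (1.0457)z²+(0.1436)z+(-0.2246)=0, √Δ=0.9798 → z ∈ {-0.5372, 0.3998}; z = -0.5372 (taking z<0)
x = -0.1421, y = -0.0136

(-0.1421, -0.0136, -0.5372)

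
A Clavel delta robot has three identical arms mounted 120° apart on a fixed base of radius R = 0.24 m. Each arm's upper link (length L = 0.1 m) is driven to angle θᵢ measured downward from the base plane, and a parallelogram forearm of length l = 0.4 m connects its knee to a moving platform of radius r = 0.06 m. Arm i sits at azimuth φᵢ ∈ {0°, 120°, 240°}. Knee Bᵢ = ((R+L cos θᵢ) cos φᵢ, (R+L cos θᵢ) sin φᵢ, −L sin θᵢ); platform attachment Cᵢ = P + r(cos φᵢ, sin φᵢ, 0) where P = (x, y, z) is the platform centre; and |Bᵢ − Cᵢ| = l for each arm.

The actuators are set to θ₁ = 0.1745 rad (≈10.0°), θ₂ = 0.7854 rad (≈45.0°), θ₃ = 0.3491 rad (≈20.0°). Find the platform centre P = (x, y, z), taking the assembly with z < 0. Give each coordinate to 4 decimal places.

O1 = (0.2785·cos0.0°, 0.2785·sin0.0°, -0.0174) = (0.2785, 0.0000, -0.0174)
arm 2 at φ=120.0°: (R−r)+L cos θ2 = 0.2507;  O2 = (-0.1254, 0.2171, -0.0707)
arm 3 at φ=240.0°: (R−r)+L cos θ3 = 0.2740;  O3 = (-0.1370, -0.2373, -0.0342)
eliminate P² terms by subtracting sphere 1 from 2 and 3
[-0.8077 0.4342 -0.1067]·P = -0.0100;  [-0.8309 -0.4745 -0.0337]·P = -0.0016
Cramer: x(z) = 0.0073-0.0877z;  y(z) = -0.0094+0.0826z
into |P−O₁|² = l²: 1.0145z² + 0.0807z + -0.0861 = 0;  Δ = 0.3559;  z = -0.3338 or 0.2542 → z<0 root = -0.3338
x = 0.0366, y = -0.0370

(0.0366, -0.0370, -0.3338)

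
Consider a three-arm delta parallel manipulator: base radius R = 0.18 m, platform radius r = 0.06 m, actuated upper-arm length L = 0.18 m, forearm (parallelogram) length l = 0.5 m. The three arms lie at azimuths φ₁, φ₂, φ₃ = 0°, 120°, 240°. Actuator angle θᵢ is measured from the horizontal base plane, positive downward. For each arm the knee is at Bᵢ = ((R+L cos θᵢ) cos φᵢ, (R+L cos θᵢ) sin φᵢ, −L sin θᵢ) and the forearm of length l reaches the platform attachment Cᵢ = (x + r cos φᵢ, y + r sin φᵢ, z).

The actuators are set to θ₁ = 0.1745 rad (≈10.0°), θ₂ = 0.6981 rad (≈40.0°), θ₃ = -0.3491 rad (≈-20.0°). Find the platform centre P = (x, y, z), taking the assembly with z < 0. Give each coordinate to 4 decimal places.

(0.0076, -0.1601, -0.4061)

arm 1 at φ=0.0°: ρ1 = 0.2973;  O1 = (0.2973, 0.0000, -0.0313)
φ2=120.0°: virtual centre (-0.1289, 0.2233, -0.1157), radius l
arm 3 at φ=240.0°: ρ3 = 0.2891;  O3 = (-0.1446, -0.2504, 0.0616)
subtract pairs → two planes through P
plane₁₂: -0.8524x+0.4467y+-0.1689z = -0.0094
det = 0.8216;  x = 0.0068+-0.0020z,  y = -0.0081+0.3742z
sphere 1 gives Az²+Bz+C=0 with A=1.1401, B=0.0576, C=-0.1646;  B²−4AC=0.7539;  roots -0.4061, 0.3556;  negative root z = -0.4061
x = 0.0076, y = -0.1601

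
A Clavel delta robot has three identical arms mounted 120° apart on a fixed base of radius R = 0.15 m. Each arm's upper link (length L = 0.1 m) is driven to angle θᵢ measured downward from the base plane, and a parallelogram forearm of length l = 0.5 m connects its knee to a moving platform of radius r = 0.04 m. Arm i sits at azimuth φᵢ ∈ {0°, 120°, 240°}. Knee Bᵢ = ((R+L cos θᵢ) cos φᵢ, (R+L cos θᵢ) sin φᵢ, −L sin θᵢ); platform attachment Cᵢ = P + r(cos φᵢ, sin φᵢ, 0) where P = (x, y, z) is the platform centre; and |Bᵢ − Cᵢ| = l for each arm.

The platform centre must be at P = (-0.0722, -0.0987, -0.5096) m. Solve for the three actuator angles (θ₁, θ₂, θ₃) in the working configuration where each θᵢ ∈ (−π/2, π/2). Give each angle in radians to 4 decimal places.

arm 1 (φ=0.0°): x'=-0.0722, y'=-0.0987
  A=0.1822, B=-0.5096, C=(l²−L²−A²−y'²−z²)/(2L)=-0.3132
  θ1 = atan2(B,A) + arccos(C/0.5412) = 0.9604
arm 2 (φ=120.0°): x'=-0.0494, y'=0.1119
  A=0.1594, B=-0.5096, C=(l²−L²−A²−y'²−z²)/(2L)=-0.2880
  √(A²+B²)=0.5339;  θ2 = -1.2677+2.1406 ≈ 0.8729
arm 3 (φ=240.0°): x'=0.1216, y'=-0.0132
  A cos θ + B sin θ = C:  -0.0116·cos θ + -0.5096·sin θ = -0.1000
  γ=atan2(-0.5096,-0.0116)=-1.5935;  ψ=arccos(-0.1962)=1.7683;  θ3=γ+ψ≈0.1747

θ₁ = 0.9604, θ₂ = 0.8729, θ₃ = 0.1747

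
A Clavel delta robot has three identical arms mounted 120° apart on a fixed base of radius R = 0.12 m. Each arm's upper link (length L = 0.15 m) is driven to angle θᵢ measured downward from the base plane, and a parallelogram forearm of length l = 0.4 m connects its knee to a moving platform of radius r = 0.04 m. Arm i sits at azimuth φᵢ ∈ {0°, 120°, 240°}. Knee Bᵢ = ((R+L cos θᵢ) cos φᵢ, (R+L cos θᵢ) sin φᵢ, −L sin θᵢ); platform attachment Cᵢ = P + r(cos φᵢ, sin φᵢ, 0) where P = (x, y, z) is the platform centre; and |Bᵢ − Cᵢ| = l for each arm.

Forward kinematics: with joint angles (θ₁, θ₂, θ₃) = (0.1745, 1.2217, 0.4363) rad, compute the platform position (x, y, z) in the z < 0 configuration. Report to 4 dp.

arm 1 at φ=0.0°: e+L cos θ1 = 0.2277;  O1 = (0.2277, 0.0000, -0.0260)
O2 = (0.1313·cos120.0°, 0.1313·sin120.0°, -0.1410) = (-0.0657, 0.1137, -0.1410)
φ3=240.0°: virtual centre (-0.1080, -0.1870, -0.0634), radius l
subtract pairs → two planes through P
[-0.5868 0.2274 -0.2298]·P = -0.0154;  [-0.6714 -0.3740 -0.0747]·P = -0.0019
det = 0.3722;  x = 0.0167+-0.2766z,  y = -0.0249+0.2968z
into |P−O₁|² = l²: 1.1646z² + 0.1541z + -0.1142 = 0;  Δ = 0.5555;  z = -0.3861 or 0.2538 → z<0 root = -0.3861
x = 0.1235, y = -0.1395

(0.1235, -0.1395, -0.3861)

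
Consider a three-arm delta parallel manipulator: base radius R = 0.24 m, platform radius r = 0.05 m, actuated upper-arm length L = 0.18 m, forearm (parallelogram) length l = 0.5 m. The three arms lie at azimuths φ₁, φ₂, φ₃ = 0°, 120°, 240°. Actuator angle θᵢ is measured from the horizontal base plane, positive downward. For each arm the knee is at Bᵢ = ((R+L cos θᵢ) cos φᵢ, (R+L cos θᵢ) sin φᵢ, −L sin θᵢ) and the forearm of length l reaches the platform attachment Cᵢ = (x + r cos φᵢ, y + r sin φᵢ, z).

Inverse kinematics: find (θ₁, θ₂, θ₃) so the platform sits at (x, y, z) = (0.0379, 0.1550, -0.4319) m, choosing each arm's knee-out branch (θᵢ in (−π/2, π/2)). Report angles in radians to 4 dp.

θ₁ = 0.4364, θ₂ = 0.0869, θ₃ = 1.1345

φ1=0.0° → target in arm frame (0.0379, 0.1550)
  A cos θ + B sin θ = C:  0.1521·cos θ + -0.4319·sin θ = -0.0447
  γ=atan2(-0.4319,0.1521)=-1.2322;  ψ=arccos(-0.0977)=1.6686;  θ1=γ+ψ≈0.4364
arm 2 (φ=120.0°): x'=0.1153, y'=-0.1103
  A=0.0747, B=-0.4319, C=(l²−L²−A²−y'²−z²)/(2L)=0.0370
  θ2 = atan2(B,A) + arccos(C/0.4383) = 0.0869
arm 3 (φ=240.0°): x'=-0.1532, y'=-0.0447
  A cos θ + B sin θ = C:  0.3432·cos θ + -0.4319·sin θ = -0.2464
  γ=atan2(-0.4319,0.3432)=-0.8994;  ψ=arccos(-0.4467)=2.0339;  θ3=γ+ψ≈1.1345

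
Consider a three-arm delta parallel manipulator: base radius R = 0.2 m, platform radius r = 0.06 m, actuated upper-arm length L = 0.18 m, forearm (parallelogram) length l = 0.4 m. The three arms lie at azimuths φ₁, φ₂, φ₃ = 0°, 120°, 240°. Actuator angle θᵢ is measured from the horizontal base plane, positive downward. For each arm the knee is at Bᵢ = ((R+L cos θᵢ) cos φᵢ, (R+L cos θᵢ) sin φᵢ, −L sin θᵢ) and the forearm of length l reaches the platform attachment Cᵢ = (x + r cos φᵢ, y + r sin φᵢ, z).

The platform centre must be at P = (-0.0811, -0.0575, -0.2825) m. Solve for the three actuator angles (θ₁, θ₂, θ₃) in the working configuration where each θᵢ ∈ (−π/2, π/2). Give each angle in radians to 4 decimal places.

φ1=0.0° → target in arm frame (-0.0811, -0.0575)
  A cos θ + B sin θ = C:  0.2211·cos θ + -0.2825·sin θ = -0.0122
  θ1 = atan2(B,A) + arccos(C/0.3587) = 0.6981
rotate P by −φ2: (-0.0092, 0.0990, -0.2825)
  A cos θ + B sin θ = C:  0.1492·cos θ + -0.2825·sin θ = 0.0437
  θ2 = atan2(B,A) + arccos(C/0.3195) = 0.3489
φ3=240.0° → target in arm frame (0.0903, -0.0415)
  A cos θ + B sin θ = C:  0.0497·cos θ + -0.2825·sin θ = 0.1211
  γ=atan2(-0.2825,0.0497)=-1.3968;  ψ=arccos(0.4223)=1.1348;  θ3=γ+ψ≈-0.2620

θ₁ = 0.6981, θ₂ = 0.3489, θ₃ = -0.2620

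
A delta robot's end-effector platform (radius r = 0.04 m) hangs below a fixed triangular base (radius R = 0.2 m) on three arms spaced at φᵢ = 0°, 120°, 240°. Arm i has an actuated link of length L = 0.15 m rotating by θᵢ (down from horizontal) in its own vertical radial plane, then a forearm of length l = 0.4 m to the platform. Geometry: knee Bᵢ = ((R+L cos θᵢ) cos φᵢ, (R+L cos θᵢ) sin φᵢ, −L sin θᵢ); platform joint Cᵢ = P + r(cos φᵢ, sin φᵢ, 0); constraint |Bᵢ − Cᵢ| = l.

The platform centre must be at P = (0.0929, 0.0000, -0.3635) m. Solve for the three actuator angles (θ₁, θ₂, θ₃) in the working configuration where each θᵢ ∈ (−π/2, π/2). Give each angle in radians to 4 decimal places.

θ₁ = 0.1747, θ₂ = 0.8727, θ₃ = 0.8727

rotate P by −φ1: (0.0929, 0.0000, -0.3635)
  A=0.0671, B=-0.3635, C=(l²−L²−A²−y'²−z²)/(2L)=0.0029
  √(A²+B²)=0.3696;  θ1 = -1.3883+1.5630 ≈ 0.1747
arm 2 (φ=120.0°): x'=-0.0464, y'=-0.0805
  e−x'=0.2064;  (l²−L²−(e−x')²−y'²−z²)/2L = -0.1458
  θ2 = atan2(B,A) + arccos(C/0.4180) = 0.8727
φ3=240.0° → target in arm frame (-0.0465, 0.0805)
  e−x'=0.2065;  (l²−L²−(e−x')²−y'²−z²)/2L = -0.1458
  θ3 = atan2(B,A) + arccos(C/0.4180) = 0.8727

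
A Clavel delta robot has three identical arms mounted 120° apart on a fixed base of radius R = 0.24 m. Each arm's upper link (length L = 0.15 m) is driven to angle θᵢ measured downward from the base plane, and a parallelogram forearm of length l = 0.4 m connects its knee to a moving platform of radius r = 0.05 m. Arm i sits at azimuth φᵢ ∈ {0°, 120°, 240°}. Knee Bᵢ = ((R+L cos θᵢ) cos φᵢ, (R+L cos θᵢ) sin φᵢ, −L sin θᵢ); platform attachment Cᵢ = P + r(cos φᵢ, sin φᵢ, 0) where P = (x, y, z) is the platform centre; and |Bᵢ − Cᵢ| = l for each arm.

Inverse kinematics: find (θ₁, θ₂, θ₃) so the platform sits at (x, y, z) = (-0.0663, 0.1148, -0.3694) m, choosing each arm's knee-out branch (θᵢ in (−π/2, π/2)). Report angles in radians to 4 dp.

rotate P by −φ1: (-0.0663, 0.1148, -0.3694)
  A cos θ + B sin θ = C:  0.2563·cos θ + -0.3694·sin θ = -0.2594
  γ=atan2(-0.3694,0.2563)=-0.9642;  ψ=arccos(-0.5770)=2.1858;  θ1=γ+ψ≈1.2216
rotate P by −φ2: (0.1326, 0.0000, -0.3694)
  e−x'=0.0574;  (l²−L²−(e−x')²−y'²−z²)/2L = -0.0075
  θ2 = atan2(B,A) + arccos(C/0.3738) = 0.1743
rotate P by −φ3: (-0.0663, -0.1148, -0.3694)
  A=0.2563, B=-0.3694, C=(l²−L²−A²−y'²−z²)/(2L)=-0.2594
  √(A²+B²)=0.4496;  θ3 = -0.9643+2.1858 ≈ 1.2215

θ₁ = 1.2216, θ₂ = 0.1743, θ₃ = 1.2215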